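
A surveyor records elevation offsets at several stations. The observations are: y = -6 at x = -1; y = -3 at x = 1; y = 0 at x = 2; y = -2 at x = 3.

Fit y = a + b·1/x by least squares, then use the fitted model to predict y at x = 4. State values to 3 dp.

With design matrix A, AᵀA = [[4, 5/6]; [5/6, 85/36]] and Aᵀy = [-11, 7/3]ᵀ.
Determinant 4·(85/36) − (5/6)² = 35/4.
a = ((-11)·(85/36) − (5/6)·(7/3))/(35/4) = -67/21; b = (4·(7/3) − (5/6)·(-11))/(35/4) = 74/35.
At x = 4: ŷ = (-67/21)·(1) + (74/35)·(1/4) = -559/210.

ŷ = -2.662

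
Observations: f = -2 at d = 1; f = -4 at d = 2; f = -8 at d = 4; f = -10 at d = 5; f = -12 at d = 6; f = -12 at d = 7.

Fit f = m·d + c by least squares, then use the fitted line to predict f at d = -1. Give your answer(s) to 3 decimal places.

Compute the Gram sums: Σd·d = 131, Σd = 25, Σ1 = 6.
Right-hand side: Σd·f = -248, Σf = -48.
XᵀX·[m, c]ᵀ = Xᵀf becomes [[131, 25]; [25, 6]]·[m, c]ᵀ = [-248, -48]ᵀ.
det = 131·6 − 25² = 161.
m = ((-248)·6 − 25·(-48))/161 = -288/161; c = (131·(-48) − 25·(-248))/161 = -88/161.
At d = -1: f̂ = (-288/161)·(-1) + (-88/161)·(1) = 200/161.

f̂ = 1.242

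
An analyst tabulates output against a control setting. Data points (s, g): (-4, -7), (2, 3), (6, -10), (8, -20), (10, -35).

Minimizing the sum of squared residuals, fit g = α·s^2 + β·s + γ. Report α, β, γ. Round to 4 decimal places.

Compute the Gram sums: Σs^2·s^2 = 15664, Σs^2·s = 1672, Σs^2 = 220, Σs·s = 220, Σs = 22, Σ1 = 5.
For Aᵀg: Σs^2·g = -5240, Σs·g = -536, Σg = -69.
Normal equations: [[15664, 1672, 220]; [1672, 220, 22]; [220, 22, 5]]·[α, β, γ]ᵀ = [-5240, -536, -69]ᵀ.
Row-reducing yields α = -511/1144, β = 381/572, γ = 38/13.

α = -0.4467, β = 0.6661, γ = 2.9231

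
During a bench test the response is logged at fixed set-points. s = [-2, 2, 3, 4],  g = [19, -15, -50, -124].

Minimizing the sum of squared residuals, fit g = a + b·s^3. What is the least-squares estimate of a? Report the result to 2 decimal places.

a = 2.41

Compute the Gram sums: Σ1 = 4, Σs^3 = 91, Σs^3·s^3 = 4953.
Moment sums: Σg = -170, Σs^3·g = -9558.
Normal equations: [[4, 91]; [91, 4953]]·[a, b]ᵀ = [-170, -9558]ᵀ.
Determinant 4·4953 − 91² = 11531.
a = ((-170)·4953 − 91·(-9558))/11531 = 2136/887; b = (4·(-9558) − 91·(-170))/11531 = -22762/11531.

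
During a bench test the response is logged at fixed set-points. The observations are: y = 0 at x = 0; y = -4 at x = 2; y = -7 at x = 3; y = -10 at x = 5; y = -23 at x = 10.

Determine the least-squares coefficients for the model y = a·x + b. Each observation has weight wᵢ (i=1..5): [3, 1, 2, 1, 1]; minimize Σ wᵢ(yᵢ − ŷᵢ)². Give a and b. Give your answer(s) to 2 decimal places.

Normal-equation sums: Σwᵢ·x·x = 147, Σwᵢ·x = 23, Σwᵢ·1 = 8.
Moment sums: Σwᵢ·x·y = -330, Σwᵢ·y = -51.
AᵀWA·[a, b]ᵀ = AᵀWy becomes [[147, 23]; [23, 8]]·[a, b]ᵀ = [-330, -51]ᵀ.
Eliminating b: 8·(row 1) − 23·(row 2) gives 647·a = 8·(-330) − 23·(-51) = -1467, so a = -1467/647.
Then b = ((-51) − 23·(-1467/647))/8 = 93/647.

a = -2.27, b = 0.14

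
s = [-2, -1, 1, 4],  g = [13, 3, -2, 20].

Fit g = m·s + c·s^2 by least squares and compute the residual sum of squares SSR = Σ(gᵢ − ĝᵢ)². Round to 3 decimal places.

SSR = 3.961

Setting ∂/∂m … = 0 gives: 22·m + 56·c = 49;  56·m + 274·c = 373.
Δ = 22·274 − 56² = 2892.
m = (49·274 − 56·373)/2892 = -3731/1446; c = (22·373 − 56·49)/2892 = 2731/1446.
Residuals: 206/723, -354/241, -946/723, 74/723; SSR = 2864/723.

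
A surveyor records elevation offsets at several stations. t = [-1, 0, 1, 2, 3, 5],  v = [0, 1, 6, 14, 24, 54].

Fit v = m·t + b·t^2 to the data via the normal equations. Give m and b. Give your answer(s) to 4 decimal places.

m = 3.4952, b = 1.4762

Forming XᵀX = [[40, 160]; [160, 724]] and Xᵀv = [376, 1628]ᵀ gives XᵀX·[m, b]ᵀ = Xᵀv.
det = 40·724 − 160² = 3360.
m = (376·724 − 160·1628)/3360 = 367/105; b = (40·1628 − 160·376)/3360 = 31/21.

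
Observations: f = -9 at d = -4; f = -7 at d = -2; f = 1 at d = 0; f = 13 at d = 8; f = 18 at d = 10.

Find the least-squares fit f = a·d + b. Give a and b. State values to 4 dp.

a = 1.9046, b = -1.3711

Normal-equation sums: Σd·d = 184, Σd = 12, Σ1 = 5.
For Xᵀf: Σd·f = 334, Σf = 16.
det = 184·5 − 12² = 776.
a = (334·5 − 12·16)/776 = 739/388; b = (184·16 − 12·334)/776 = -133/97.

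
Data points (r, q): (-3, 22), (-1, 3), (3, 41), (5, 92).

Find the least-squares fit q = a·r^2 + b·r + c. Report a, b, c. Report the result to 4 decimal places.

Entries of XᵀX: Σr^2·r^2 = 788, Σr^2·r = 124, Σr^2 = 44, Σr·r = 44, Σr = 4, Σ1 = 4.
Right-hand side: Σr^2·q = 2870, Σr·q = 514, Σq = 158.
Inverting the 3×3 Gram matrix, [a, b, c]ᵀ = [35/12, 46/15, 87/20]ᵀ.

a = 2.9167, b = 3.0667, c = 4.3500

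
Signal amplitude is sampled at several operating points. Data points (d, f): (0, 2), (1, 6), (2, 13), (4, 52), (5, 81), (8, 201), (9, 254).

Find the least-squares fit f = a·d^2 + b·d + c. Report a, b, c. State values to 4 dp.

a = 3.0940, b = 0.1691, c = 1.8779

From the data, Σd^2·d^2 = 11555, Σd^2·d = 1439, Σd^2 = 191, Σd·d = 191, Σd = 29, Σ1 = 7.
For Mᵀf: Σd^2·f = 36353, Σd·f = 4539, Σf = 609.
MᵀM·[a, b, c]ᵀ = Mᵀf becomes [[11555, 1439, 191]; [1439, 191, 29]; [191, 29, 7]]·[a, b, c]ᵀ = [36353, 4539, 609]ᵀ.
Inverting the 3×3 Gram matrix, [a, b, c]ᵀ = [162128/52401, 8860/52401, 32801/17467]ᵀ.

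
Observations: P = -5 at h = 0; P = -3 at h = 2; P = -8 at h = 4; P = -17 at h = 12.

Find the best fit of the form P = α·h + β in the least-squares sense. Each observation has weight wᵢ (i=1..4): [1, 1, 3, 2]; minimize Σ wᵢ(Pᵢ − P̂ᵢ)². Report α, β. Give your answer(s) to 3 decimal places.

α = -1.135, β = -3.269

Compute the Gram sums: Σwᵢ·h·h = 340, Σwᵢ·h = 38, Σwᵢ·1 = 7.
Moment sums: Σwᵢ·h·P = -510, Σwᵢ·P = -66.
Normal equations: [[340, 38]; [38, 7]]·[α, β]ᵀ = [-510, -66]ᵀ.
det = 340·7 − 38² = 936.
α = ((-510)·7 − 38·(-66))/936 = -59/52; β = (340·(-66) − 38·(-510))/936 = -85/26.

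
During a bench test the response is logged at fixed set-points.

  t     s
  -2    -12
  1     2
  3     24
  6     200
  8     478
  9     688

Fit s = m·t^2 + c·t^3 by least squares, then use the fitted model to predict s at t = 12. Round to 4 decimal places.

Forming AᵀA = [[12051, 99805]; [99805, 841035]] and Aᵀs = [93690, 790234]ᵀ gives AᵀA·[m, c]ᵀ = Aᵀs.
Determinant 12051·841035 − 99805² = 174274760.
m = (93690·841035 − 99805·790234)/174274760 = -3636761/8713738; c = (12051·790234 − 99805·93690)/174274760 = 43094871/43568690.
At t = 12: ŝ = (-3636761/8713738)·(144) + (43094871/43568690)·(1728) = 35924734584/21784345.

ŝ = 1649.1079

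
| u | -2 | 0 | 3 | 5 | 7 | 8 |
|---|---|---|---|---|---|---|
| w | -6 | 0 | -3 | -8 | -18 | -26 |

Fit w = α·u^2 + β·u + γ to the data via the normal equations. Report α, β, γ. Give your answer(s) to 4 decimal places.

From the data, Σu^2·u^2 = 7219, Σu^2·u = 999, Σu^2 = 151, Σu·u = 151, Σu = 21, Σ1 = 6.
For Xᵀw: Σu^2·w = -2797, Σu·w = -371, Σw = -61.
Normal equations: [[7219, 999, 151]; [999, 151, 21]; [151, 21, 6]]·[α, β, γ]ᵀ = [-2797, -371, -61]ᵀ.
Inverting the 3×3 Gram matrix, [α, β, γ]ᵀ = [-71065/130768, 165679/130768, -60441/65384]ᵀ.

α = -0.5434, β = 1.2670, γ = -0.9244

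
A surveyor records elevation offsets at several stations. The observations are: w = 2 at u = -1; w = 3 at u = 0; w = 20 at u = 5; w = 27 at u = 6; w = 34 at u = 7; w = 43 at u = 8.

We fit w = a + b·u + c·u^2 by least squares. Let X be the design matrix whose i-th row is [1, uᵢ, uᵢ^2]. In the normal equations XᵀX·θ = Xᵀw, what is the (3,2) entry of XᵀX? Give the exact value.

Row 3 ↔ basis u^2, column 2 ↔ basis u, so (XᵀX)_{3,2} = Σᵢ (u^2)·(u) = (1)·(-1) + (0)·(0) + (25)·(5) + (36)·(6) + (49)·(7) + (64)·(8) = 1195.

1195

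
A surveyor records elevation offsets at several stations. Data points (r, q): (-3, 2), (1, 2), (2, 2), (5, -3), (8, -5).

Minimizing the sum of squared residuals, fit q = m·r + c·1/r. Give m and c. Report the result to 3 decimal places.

Setting ∂/∂m … = 0 gives: 103·m + 5·c = -55;  5·m + (20401/14400)·c = 133/120.
(Σr·r = 103, Σr·1/r = 5, Σ1/r·1/r = 20401/14400, Σr·q = -55, Σ1/r·q = 133/120.)
Eliminating c: (20401/14400)·(row 1) − 5·(row 2) gives (1741303/14400)·m = (20401/14400)·(-55) − 5·(133/120) = -240371/2880, so m = -1201855/1741303.
Then c = ((133/120) − 5·(-1201855/1741303))/(20401/14400) = 5603880/1741303.

m = -0.690, c = 3.218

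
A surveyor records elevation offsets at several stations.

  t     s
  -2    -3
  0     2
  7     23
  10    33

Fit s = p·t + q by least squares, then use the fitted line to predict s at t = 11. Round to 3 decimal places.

From the data, Σt·t = 153, Σt = 15, Σ1 = 4.
Right-hand side: Σt·s = 497, Σs = 55.
So AᵀA·[p, q]ᵀ = Aᵀs: [[153, 15]; [15, 4]]·[p, q]ᵀ = [497, 55]ᵀ.
det = 153·4 − 15² = 387.
p = (497·4 − 15·55)/387 = 1163/387; q = (153·55 − 15·497)/387 = 320/129.
At t = 11: ŝ = (1163/387)·(11) + (320/129)·(1) = 13753/387.

ŝ = 35.537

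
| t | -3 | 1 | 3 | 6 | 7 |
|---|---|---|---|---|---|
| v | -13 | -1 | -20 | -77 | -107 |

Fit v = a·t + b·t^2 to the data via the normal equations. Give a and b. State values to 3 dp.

XᵀX·[a, b]ᵀ = Xᵀv reads: 104·a + 560·b = -1233;  560·a + 3860·b = -8313.
(Σt·t = 104, Σt·t^2 = 560, Σt^2·t^2 = 3860, Σt·v = -1233, Σt^2·v = -8313.)
Determinant 104·3860 − 560² = 87840.
a = ((-1233)·3860 − 560·(-8313))/87840 = -1735/1464; b = (104·(-8313) − 560·(-1233))/87840 = -7253/3660.

a = -1.185, b = -1.982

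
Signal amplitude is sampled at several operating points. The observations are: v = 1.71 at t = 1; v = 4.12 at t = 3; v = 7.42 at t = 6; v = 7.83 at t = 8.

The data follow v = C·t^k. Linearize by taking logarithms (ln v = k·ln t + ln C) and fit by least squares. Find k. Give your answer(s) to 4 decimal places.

k = 0.7610

Taking logs, ln v = k·ln t + ln C, so regress ln v on ln t.
Σln t = 4.9698, Σ(ln t)² = 8.7414, Σln v = 6.0145, Σln t·ln v = 9.4259.
Equations: 8.7414·k + 4.9698·ln C = 9.4259;  4.9698·k + 4·ln C = 6.0145.
Δ = 8.7414·4 − (4.9698)² = 10.2667; k = (9.4259·4 − 4.9698·6.0145)/10.2667 = 0.76098, ln C = (8.7414·6.0145 − 4.9698·9.4259)/10.2667 = 0.55814.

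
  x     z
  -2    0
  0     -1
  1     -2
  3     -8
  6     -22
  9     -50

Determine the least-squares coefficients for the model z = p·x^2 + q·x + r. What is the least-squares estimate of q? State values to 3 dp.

The normal system MᵀM·[p, q, r]ᵀ = Mᵀz is [[7955, 965, 131]; [965, 131, 17]; [131, 17, 6]]·[p, q, r]ᵀ = [-4916, -608, -83]ᵀ.
Solving the 3×3 system (Gaussian elimination) gives p = -425/826, q = -671/826, r = -123/413.

q = -0.812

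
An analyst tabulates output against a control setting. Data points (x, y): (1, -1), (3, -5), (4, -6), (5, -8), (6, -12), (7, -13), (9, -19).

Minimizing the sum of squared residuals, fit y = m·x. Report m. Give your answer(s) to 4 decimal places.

From the data, Σx·x = 217.
And Σx·y = -414.
Hence m = -414 / 217 ≈ -1.90783.

m = -1.9078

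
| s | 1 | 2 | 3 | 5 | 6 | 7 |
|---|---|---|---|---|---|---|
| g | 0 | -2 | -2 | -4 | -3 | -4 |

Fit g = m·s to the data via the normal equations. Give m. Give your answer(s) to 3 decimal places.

m = -0.613

Compute the Gram sums: Σs·s = 124.
Right-hand side: Σs·g = -76.
m = (-76)/124 = -0.612903.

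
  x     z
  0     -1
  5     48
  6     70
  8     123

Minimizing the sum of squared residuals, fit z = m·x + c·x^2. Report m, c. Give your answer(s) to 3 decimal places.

m = 0.162, c = 1.904

Sums needed: Σx·x = 125, Σx·x^2 = 853, Σx^2·x^2 = 6017.
And Σx·z = 1644, Σx^2·z = 11592.
So AᵀA·[m, c]ᵀ = Aᵀz: [[125, 853]; [853, 6017]]·[m, c]ᵀ = [1644, 11592]ᵀ.
det = 125·6017 − 853² = 24516.
m = (1644·6017 − 853·11592)/24516 = 331/2043; c = (125·11592 − 853·1644)/24516 = 3889/2043.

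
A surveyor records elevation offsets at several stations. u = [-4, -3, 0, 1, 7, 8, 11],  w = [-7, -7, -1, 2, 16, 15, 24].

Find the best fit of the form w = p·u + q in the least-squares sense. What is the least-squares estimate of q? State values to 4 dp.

q = -0.0141

Entries of XᵀX: Σu·u = 260, Σu = 20, Σ1 = 7.
Moment sums: Σu·w = 547, Σw = 42.
Normal equations: [[260, 20]; [20, 7]]·[p, q]ᵀ = [547, 42]ᵀ.
Δ = 260·7 − 20² = 1420.
p = (547·7 − 20·42)/1420 = 2989/1420; q = (260·42 − 20·547)/1420 = -1/71.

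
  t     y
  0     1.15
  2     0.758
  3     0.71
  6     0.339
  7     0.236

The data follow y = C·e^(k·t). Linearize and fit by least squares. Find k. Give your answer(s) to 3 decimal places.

k = -0.222

With ln yᵢ as the transformed response and tᵢ as the regressor:
Σt = 18.0000, Σ(t)² = 98.0000, Σln y = -3.0055, Σt·ln y = -18.1796.
Equations: 98.0000·k + 18.0000·ln C = -18.1796;  18.0000·k + 5·ln C = -3.0055.
Solving (det = 166.0000): k = -0.22168, ln C = 0.19696.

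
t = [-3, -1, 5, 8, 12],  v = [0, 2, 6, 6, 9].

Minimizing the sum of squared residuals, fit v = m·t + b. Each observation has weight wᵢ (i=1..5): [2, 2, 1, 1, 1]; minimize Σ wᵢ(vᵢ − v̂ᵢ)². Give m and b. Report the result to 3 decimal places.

Normal-equation sums: Σwᵢ·t·t = 253, Σwᵢ·t = 17, Σwᵢ·1 = 7.
Moment sums: Σwᵢ·t·v = 182, Σwᵢ·v = 25.
Normal equations: [[253, 17]; [17, 7]]·[m, b]ᵀ = [182, 25]ᵀ.
det = 253·7 − 17² = 1482.
m = (182·7 − 17·25)/1482 = 283/494; b = (253·25 − 17·182)/1482 = 1077/494.

m = 0.573, b = 2.180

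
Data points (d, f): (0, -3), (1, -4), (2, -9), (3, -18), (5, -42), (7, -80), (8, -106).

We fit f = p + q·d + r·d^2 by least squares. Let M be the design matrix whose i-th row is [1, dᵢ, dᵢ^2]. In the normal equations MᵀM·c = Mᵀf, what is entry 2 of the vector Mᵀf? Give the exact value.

Entry 2 ↔ basis d, so (Mᵀf)_{2} = Σᵢ (d)·fᵢ = (0)·(-3) + (1)·(-4) + (2)·(-9) + (3)·(-18) + (5)·(-42) + (7)·(-80) + (8)·(-106) = -1694.

-1694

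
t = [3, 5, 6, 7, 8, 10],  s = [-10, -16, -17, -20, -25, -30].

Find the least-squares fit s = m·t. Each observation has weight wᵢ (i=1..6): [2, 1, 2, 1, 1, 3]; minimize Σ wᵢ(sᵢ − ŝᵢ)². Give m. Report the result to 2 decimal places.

Entries of XᵀWX: Σwᵢ·t·t = 528.
Right-hand side: Σwᵢ·t·s = -1584.
XᵀWX·[m]ᵀ = XᵀWs becomes [[528]]·[m]ᵀ = [-1584]ᵀ.
m = (-1584)/528 = -3.

m = -3.00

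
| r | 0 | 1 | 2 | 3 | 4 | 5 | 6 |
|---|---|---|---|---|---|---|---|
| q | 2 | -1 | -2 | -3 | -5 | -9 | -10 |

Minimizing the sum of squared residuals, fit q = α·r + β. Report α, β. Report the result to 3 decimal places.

Compute the Gram sums: Σr·r = 91, Σr = 21, Σ1 = 7.
For Xᵀq: Σr·q = -139, Σq = -28.
Δ = 91·7 − 21² = 196.
α = ((-139)·7 − 21·(-28))/196 = -55/28; β = (91·(-28) − 21·(-139))/196 = 53/28.

α = -1.964, β = 1.893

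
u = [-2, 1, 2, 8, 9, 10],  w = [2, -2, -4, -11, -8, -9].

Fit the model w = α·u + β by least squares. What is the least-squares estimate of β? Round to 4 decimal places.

β = -0.9946

Setting ∂/∂α … = 0 gives: 254·α + 28·β = -264;  28·α + 6·β = -32.
(Σu·u = 254, Σu = 28, Σ1 = 6, Σu·w = -264, Σw = -32.)
det = 254·6 − 28² = 740.
α = ((-264)·6 − 28·(-32))/740 = -172/185; β = (254·(-32) − 28·(-264))/740 = -184/185.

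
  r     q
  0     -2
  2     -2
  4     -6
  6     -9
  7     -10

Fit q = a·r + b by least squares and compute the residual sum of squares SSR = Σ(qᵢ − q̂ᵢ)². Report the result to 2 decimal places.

With design matrix X, XᵀX = [[105, 19]; [19, 5]] and Xᵀq = [-152, -29]ᵀ.
det = 105·5 − 19² = 164.
a = ((-152)·5 − 19·(-29))/164 = -209/164; b = (105·(-29) − 19·(-152))/164 = -157/164.
Residuals: -171/164, 247/164, 9/164, -65/164, -5/41; SSR = 579/164.

SSR = 3.53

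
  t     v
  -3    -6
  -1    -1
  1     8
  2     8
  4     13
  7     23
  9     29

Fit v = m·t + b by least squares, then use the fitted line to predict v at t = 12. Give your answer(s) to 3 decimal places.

XᵀX·[m, b]ᵀ = Xᵀv reads: 161·m + 19·b = 517;  19·m + 7·b = 74.
Eliminating b: 7·(row 1) − 19·(row 2) gives 766·m = 7·517 − 19·74 = 2213, so m = 2213/766.
Then b = (74 − 19·(2213/766))/7 = 2091/766.
At t = 12: v̂ = (2213/766)·(12) + (2091/766)·(1) = 28647/766.

v̂ = 37.398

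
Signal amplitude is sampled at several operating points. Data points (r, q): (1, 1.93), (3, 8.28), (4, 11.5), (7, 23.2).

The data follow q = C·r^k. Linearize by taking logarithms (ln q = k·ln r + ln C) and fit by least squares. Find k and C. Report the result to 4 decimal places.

k = 1.2795, C = 1.9585

Let Y = ln q. Fitting Y = k·ln r + ln C by least squares:
Σln r = 4.4308, Σ(ln r)² = 6.9153, Σln q = 8.3579, Σln r·ln q = 11.8263.
Normal system: [[6.9153, 4.4308]; [4.4308, 4]]·[k, ln C]ᵀ = [11.8263, 8.3579]ᵀ.
Solving (det = 8.0292): k = 1.27949, ln C = 0.67217, so C = exp(0.67217) = 1.95849.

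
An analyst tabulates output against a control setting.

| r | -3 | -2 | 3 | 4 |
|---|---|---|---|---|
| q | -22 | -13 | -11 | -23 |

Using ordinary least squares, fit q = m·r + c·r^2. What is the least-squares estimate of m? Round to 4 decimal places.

m = 1.9340

Entries of AᵀA: Σr·r = 38, Σr·r^2 = 56, Σr^2·r^2 = 434.
Right-hand side: Σr·q = -33, Σr^2·q = -717.
AᵀA·[m, c]ᵀ = Aᵀq becomes [[38, 56]; [56, 434]]·[m, c]ᵀ = [-33, -717]ᵀ.
Δ = 38·434 − 56² = 13356.
m = ((-33)·434 − 56·(-717))/13356 = 205/106; c = (38·(-717) − 56·(-33))/13356 = -1411/742.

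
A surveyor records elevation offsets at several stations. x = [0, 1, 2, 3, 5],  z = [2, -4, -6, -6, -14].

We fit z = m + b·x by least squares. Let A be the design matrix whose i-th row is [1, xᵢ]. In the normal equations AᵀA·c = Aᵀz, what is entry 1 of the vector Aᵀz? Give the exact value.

-28

Entry 1 ↔ basis 1, so (Aᵀz)_{1} = Σᵢ zᵢ = (1)·(2) + (1)·(-4) + (1)·(-6) + (1)·(-6) + (1)·(-14) = -28.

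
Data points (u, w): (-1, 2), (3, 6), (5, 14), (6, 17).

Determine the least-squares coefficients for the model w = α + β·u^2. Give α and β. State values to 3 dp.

Setting ∂/∂α … = 0 gives: 4·α + 71·β = 39;  71·α + 2003·β = 1018.
Eliminating β: 2003·(row 1) − 71·(row 2) gives 2971·α = 2003·39 − 71·1018 = 5839, so α = 5839/2971.
Then β = (1018 − 71·(5839/2971))/2003 = 1303/2971.

α = 1.965, β = 0.439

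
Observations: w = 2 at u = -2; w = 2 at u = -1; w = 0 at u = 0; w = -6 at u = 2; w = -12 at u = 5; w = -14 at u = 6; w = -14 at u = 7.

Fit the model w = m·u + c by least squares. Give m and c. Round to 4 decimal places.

Normal-equation sums: Σu·u = 119, Σu = 17, Σ1 = 7.
Moment sums: Σu·w = -260, Σw = -42.
Δ = 119·7 − 17² = 544.
m = ((-260)·7 − 17·(-42))/544 = -553/272; c = (119·(-42) − 17·(-260))/544 = -17/16.

m = -2.0331, c = -1.0625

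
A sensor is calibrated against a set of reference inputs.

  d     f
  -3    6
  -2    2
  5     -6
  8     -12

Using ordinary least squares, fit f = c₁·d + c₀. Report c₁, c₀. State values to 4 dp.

With design matrix A, AᵀA = [[102, 8]; [8, 4]] and Aᵀf = [-148, -10]ᵀ.
Δ = 102·4 − 8² = 344.
c₁ = ((-148)·4 − 8·(-10))/344 = -64/43; c₀ = (102·(-10) − 8·(-148))/344 = 41/86.

c₁ = -1.4884, c₀ = 0.4767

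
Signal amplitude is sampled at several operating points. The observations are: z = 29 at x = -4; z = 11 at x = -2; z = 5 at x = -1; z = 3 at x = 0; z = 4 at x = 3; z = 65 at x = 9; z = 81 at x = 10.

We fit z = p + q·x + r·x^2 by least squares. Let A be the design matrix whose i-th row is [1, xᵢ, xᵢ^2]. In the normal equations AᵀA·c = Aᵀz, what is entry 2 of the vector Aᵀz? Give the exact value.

Entry 2 ↔ basis x, so (Aᵀz)_{2} = Σᵢ (x)·zᵢ = (-4)·(29) + (-2)·(11) + (-1)·(5) + (0)·(3) + (3)·(4) + (9)·(65) + (10)·(81) = 1264.

1264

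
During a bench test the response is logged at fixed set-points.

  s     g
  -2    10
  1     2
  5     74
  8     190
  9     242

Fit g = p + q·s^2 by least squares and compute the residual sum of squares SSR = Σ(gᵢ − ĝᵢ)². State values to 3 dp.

Normal-equation sums: Σ1 = 5, Σs^2 = 175, Σs^2·s^2 = 11299.
Right-hand side: Σg = 518, Σs^2·g = 33654.
Eliminating q: 11299·(row 1) − 175·(row 2) gives 25870·p = 11299·518 − 175·33654 = -36568, so p = -18284/12935.
Then q = (33654 − 175·(-18284/12935))/11299 = 7762/2587.
Residuals: -7606/12935, 5344/12935, 5224/12935, -7906/12935, 4944/12935; SSR = 15512/12935.

SSR = 1.199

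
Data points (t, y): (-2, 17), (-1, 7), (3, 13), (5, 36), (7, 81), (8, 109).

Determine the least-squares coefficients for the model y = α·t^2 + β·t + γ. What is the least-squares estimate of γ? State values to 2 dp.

From the data, Σt^2·t^2 = 7220, Σt^2·t = 998, Σt^2 = 152, Σt·t = 152, Σt = 20, Σ1 = 6.
And Σt^2·y = 12037, Σt·y = 1617, Σy = 263.
So MᵀM·[α, β, γ]ᵀ = Mᵀy: [[7220, 998, 152]; [998, 152, 20]; [152, 20, 6]]·[α, β, γ]ᵀ = [12037, 1617, 263]ᵀ.
Inverting the 3×3 Gram matrix, [α, β, γ]ᵀ = [142289/69162, -219239/69162, 52581/23054]ᵀ.

γ = 2.28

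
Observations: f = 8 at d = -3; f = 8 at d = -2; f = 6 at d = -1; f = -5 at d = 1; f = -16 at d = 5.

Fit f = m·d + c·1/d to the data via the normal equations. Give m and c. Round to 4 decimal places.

Compute the Gram sums: Σd·d = 40, Σd·1/d = 5, Σ1/d·1/d = 2161/900.
Right-hand side: Σd·f = -131, Σ1/d·f = -313/15.
Determinant 40·(2161/900) − 5² = 3197/45.
m = ((-131)·(2161/900) − 5·(-313/15))/(3197/45) = -189191/63940; c = (40·(-313/15) − 5·(-131))/(3197/45) = -8085/3197.

m = -2.9589, c = -2.5289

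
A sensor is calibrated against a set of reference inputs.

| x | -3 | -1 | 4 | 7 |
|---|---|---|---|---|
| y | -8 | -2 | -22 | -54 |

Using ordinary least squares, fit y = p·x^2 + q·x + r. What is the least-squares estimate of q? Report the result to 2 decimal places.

q = -1.09

MᵀM·[p, q, r]ᵀ = Mᵀy reads: 2739·p + 379·q + 75·r = -3072;  379·p + 75·q + 7·r = -440;  75·p + 7·q + 4·r = -86.
(Σx^2·x^2 = 2739, Σx^2·x = 379, Σx^2 = 75, Σx·x = 75, Σx = 7, Σ1 = 4, Σx^2·y = -3072, Σx·y = -440, Σy = -86.)
Inverting the 3×3 Gram matrix, [p, q, r]ᵀ = [-1986/2225, -2424/2225, -6358/2225]ᵀ.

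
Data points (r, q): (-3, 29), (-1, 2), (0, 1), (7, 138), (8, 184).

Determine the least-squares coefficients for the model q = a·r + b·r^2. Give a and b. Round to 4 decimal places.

a = -0.7531, b = 2.9524

The normal system XᵀX·[a, b]ᵀ = Xᵀq is [[123, 827]; [827, 6579]]·[a, b]ᵀ = [2349, 18801]ᵀ.
Δ = 123·6579 − 827² = 125288.
a = (2349·6579 − 827·18801)/125288 = -23589/31322; b = (123·18801 − 827·2349)/125288 = 92475/31322.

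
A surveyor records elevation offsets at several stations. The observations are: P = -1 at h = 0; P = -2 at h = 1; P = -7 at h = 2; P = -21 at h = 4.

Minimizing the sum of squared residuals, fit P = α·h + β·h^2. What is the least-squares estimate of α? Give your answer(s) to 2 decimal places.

α = -1.44

With design matrix A, AᵀA = [[21, 73]; [73, 273]] and AᵀP = [-100, -366]ᵀ.
Δ = 21·273 − 73² = 404.
α = ((-100)·273 − 73·(-366))/404 = -291/202; β = (21·(-366) − 73·(-100))/404 = -193/202.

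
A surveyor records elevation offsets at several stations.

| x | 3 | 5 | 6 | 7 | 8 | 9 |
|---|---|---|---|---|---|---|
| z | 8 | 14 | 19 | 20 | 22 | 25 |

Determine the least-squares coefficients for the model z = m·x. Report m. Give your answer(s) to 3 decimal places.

Normal-equation sums: Σx·x = 264.
For Mᵀz: Σx·z = 749.
MᵀM·[m]ᵀ = Mᵀz becomes [[264]]·[m]ᵀ = [749]ᵀ.
m = 749/264 = 2.83712.

m = 2.837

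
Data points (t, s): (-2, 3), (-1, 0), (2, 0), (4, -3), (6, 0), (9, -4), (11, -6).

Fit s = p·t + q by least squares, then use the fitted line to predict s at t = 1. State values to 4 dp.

Compute the Gram sums: Σt·t = 263, Σt = 29, Σ1 = 7.
Right-hand side: Σt·s = -120, Σs = -10.
Eliminating q: 7·(row 1) − 29·(row 2) gives 1000·p = 7·(-120) − 29·(-10) = -550, so p = -11/20.
Then q = ((-10) − 29·(-11/20))/7 = 17/20.
At t = 1: ŝ = (-11/20)·(1) + (17/20)·(1) = 3/10.

ŝ = 0.3000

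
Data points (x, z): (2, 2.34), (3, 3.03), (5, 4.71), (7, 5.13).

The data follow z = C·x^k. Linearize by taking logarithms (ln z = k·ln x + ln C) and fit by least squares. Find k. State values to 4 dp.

Linearized form: ln z = k·ln x + ln C. From the 4 transformed points,
Σln x = 5.3471, Σ(ln x)² = 8.0643, Σln z = 5.1435, Σln x·ln z = 7.4831.
Equations: 8.0643·k + 5.3471·ln C = 7.4831;  5.3471·k + 4·ln C = 5.1435.
Slope k = (n·Σln x·ln z − Σln x·Σln z)/(n·Σ(ln x)² − (Σln x)²) = (4·7.4831 − 5.3471·5.1435)/3.6655 = 0.66276; ln C = (Σln z − k·Σln x)/n = 0.39991.

k = 0.6628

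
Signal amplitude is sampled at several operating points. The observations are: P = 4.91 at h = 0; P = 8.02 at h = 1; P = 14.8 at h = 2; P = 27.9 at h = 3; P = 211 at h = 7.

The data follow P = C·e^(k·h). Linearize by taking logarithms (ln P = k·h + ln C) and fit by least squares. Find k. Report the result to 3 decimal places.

k = 0.541

Taking logs, ln P = k·h + ln C, so regress ln P on h.
Σh = 13.0000, Σ(h)² = 63.0000, Σln P = 15.0483, Σh·ln P = 54.9201.
Equations: 63.0000·k + 13.0000·ln C = 54.9201;  13.0000·k + 5·ln C = 15.0483.
Slope k = (n·Σh·ln P − Σh·Σln P)/(n·Σ(h)² − (Σh)²) = (5·54.9201 − 13.0000·15.0483)/146.0000 = 0.54091; ln C = (Σln P − k·Σh)/n = 1.60331.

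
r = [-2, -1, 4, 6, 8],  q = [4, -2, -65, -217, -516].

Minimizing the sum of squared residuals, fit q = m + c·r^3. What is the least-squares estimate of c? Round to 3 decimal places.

c = -1.001

Normal-equation sums: Σ1 = 5, Σr^3 = 783, Σr^3·r^3 = 312961.
And Σq = -796, Σr^3·q = -315254.
Determinant 5·312961 − 783² = 951716.
m = ((-796)·312961 − 783·(-315254))/951716 = -1136537/475858; c = (5·(-315254) − 783·(-796))/951716 = -476501/475858.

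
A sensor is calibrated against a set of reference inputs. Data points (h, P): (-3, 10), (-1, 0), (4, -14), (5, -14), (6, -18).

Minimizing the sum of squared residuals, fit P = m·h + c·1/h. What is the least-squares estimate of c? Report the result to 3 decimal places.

Sums needed: Σh·h = 87, Σh·1/h = 5, Σ1/h·1/h = 4469/3600.
Right-hand side: Σh·P = -264, Σ1/h·P = -379/30.
Normal equations: [[87, 5]; [5, 4469/3600]]·[m, c]ᵀ = [-264, -379/30]ᵀ.
Eliminating c: (4469/3600)·(row 1) − 5·(row 2) gives (99601/1200)·m = (4469/3600)·(-264) − 5·(-379/30) = -6614/25, so m = -317472/99601.
Then c = ((-379/30) − 5·(-317472/99601))/(4469/3600) = 265080/99601.

c = 2.661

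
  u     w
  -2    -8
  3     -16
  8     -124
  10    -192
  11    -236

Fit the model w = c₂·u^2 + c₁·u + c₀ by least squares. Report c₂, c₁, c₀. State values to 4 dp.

c₂ = -1.9804, c₁ = 0.3636, c₀ = 0.6478

The normal equations are: 28834·c₂ + 2862·c₁ + 298·c₀ = -55868;  2862·c₂ + 298·c₁ + 30·c₀ = -5540;  298·c₂ + 30·c₁ + 5·c₀ = -576.
Solving the 3×3 system (Gaussian elimination) gives c₂ = -94786/47863, c₁ = 17404/47863, c₀ = 1348/2081.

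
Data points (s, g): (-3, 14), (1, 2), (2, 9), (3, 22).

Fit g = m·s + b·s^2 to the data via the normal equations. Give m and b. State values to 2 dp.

m = 1.14, b = 1.96

The normal system XᵀX·[m, b]ᵀ = Xᵀg is [[23, 9]; [9, 179]]·[m, b]ᵀ = [44, 362]ᵀ.
Determinant 23·179 − 9² = 4036.
m = (44·179 − 9·362)/4036 = 2309/2018; b = (23·362 − 9·44)/4036 = 3965/2018.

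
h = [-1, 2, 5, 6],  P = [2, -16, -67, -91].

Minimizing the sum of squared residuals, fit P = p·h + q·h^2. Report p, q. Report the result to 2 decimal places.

p = -4.22, q = -1.83

MᵀM·[p, q]ᵀ = MᵀP reads: 66·p + 348·q = -915;  348·p + 1938·q = -5013.
Eliminating q: 1938·(row 1) − 348·(row 2) gives 6804·p = 1938·(-915) − 348·(-5013) = -28746, so p = -1597/378.
Then q = ((-5013) − 348·(-1597/378))/1938 = -691/378.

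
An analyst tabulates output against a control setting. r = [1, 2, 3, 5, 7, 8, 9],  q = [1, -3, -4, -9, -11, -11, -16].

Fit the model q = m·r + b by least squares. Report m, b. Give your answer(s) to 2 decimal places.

m = -1.83, b = 1.57

With design matrix A, AᵀA = [[233, 35]; [35, 7]] and Aᵀq = [-371, -53]ᵀ.
Eliminating b: 7·(row 1) − 35·(row 2) gives 406·m = 7·(-371) − 35·(-53) = -742, so m = -53/29.
Then b = ((-53) − 35·(-53/29))/7 = 318/203.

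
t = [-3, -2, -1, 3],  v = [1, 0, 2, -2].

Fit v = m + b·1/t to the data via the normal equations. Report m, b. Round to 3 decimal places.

m = -0.832, b = -2.885

With design matrix X, XᵀX = [[4, -3/2]; [-3/2, 53/36]] and Xᵀv = [1, -3]ᵀ.
det = 4·(53/36) − (-3/2)² = 131/36.
m = (1·(53/36) − (-3/2)·(-3))/(131/36) = -109/131; b = (4·(-3) − (-3/2)·1)/(131/36) = -378/131.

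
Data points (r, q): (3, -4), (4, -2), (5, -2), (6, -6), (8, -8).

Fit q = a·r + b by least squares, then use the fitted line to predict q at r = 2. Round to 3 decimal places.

q̂ = -1.027

Setting ∂/∂a … = 0 gives: 150·a + 26·b = -130;  26·a + 5·b = -22.
Δ = 150·5 − 26² = 74.
a = ((-130)·5 − 26·(-22))/74 = -39/37; b = (150·(-22) − 26·(-130))/74 = 40/37.
At r = 2: q̂ = (-39/37)·(2) + (40/37)·(1) = -38/37.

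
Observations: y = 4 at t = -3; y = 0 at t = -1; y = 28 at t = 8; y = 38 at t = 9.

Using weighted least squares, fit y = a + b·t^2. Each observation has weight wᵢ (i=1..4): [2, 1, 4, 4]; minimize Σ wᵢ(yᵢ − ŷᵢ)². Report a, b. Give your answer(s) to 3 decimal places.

XᵀWX·[a, b]ᵀ = XᵀWy reads: 11·a + 599·b = 272;  599·a + 42791·b = 19552.
Δ = 11·42791 − 599² = 111900.
a = (272·42791 − 599·19552)/111900 = -18124/27975; b = (11·19552 − 599·272)/111900 = 13036/27975.

a = -0.648, b = 0.466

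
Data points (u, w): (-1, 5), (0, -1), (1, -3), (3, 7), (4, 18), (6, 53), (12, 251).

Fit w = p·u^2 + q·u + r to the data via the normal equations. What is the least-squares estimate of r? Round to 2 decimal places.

Setting ∂/∂p … = 0 gives: 22371·p + 2035·q + 207·r = 38405;  2035·p + 207·q + 25·r = 3415;  207·p + 25·q + 7·r = 330.
Solving the 3×3 system (Gaussian elimination) gives p = 1660125/818818, q = -2716915/818818, r = -393790/409409.

r = -0.96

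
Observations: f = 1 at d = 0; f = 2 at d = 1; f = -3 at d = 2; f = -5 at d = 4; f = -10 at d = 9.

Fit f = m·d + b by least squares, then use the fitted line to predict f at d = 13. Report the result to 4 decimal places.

Sums needed: Σd·d = 102, Σd = 16, Σ1 = 5.
Moment sums: Σd·f = -114, Σf = -15.
AᵀA·[m, b]ᵀ = Aᵀf becomes [[102, 16]; [16, 5]]·[m, b]ᵀ = [-114, -15]ᵀ.
Determinant 102·5 − 16² = 254.
m = ((-114)·5 − 16·(-15))/254 = -165/127; b = (102·(-15) − 16·(-114))/254 = 147/127.
At d = 13: f̂ = (-165/127)·(13) + (147/127)·(1) = -1998/127.

f̂ = -15.7323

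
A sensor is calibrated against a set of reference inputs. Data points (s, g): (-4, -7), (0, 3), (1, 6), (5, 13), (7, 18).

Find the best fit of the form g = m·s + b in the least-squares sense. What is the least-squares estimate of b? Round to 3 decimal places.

b = 2.615

MᵀM·[m, b]ᵀ = Mᵀg reads: 91·m + 9·b = 225;  9·m + 5·b = 33.
(Σs·s = 91, Σs = 9, Σ1 = 5, Σs·g = 225, Σg = 33.)
det = 91·5 − 9² = 374.
m = (225·5 − 9·33)/374 = 414/187; b = (91·33 − 9·225)/374 = 489/187.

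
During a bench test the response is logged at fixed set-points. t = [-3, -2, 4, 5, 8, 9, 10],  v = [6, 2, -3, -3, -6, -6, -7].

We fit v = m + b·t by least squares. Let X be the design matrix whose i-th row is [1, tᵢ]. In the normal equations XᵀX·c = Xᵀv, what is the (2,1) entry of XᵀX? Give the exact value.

31

Row 2 ↔ basis t, column 1 ↔ basis 1, so (XᵀX)_{2,1} = Σᵢ t = (-3)·(1) + (-2)·(1) + (4)·(1) + (5)·(1) + (8)·(1) + (9)·(1) + (10)·(1) = 31.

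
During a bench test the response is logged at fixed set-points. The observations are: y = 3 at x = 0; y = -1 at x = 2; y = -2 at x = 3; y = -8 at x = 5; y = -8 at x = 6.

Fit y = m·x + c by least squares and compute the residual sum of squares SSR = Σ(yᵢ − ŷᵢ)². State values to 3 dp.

SSR = 2.772

MᵀM·[m, c]ᵀ = Mᵀy reads: 74·m + 16·c = -96;  16·m + 5·c = -16.
(Σx·x = 74, Σx = 16, Σ1 = 5, Σx·y = -96, Σy = -16.)
det = 74·5 − 16² = 114.
m = ((-96)·5 − 16·(-16))/114 = -112/57; c = (74·(-16) − 16·(-96))/114 = 176/57.
Residuals: -5/57, -3/19, 46/57, -24/19, 40/57; SSR = 158/57.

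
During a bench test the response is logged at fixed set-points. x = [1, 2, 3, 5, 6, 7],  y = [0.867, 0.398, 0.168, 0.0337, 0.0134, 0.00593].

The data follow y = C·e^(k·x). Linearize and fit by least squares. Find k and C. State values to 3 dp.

Taking logs, ln y = k·x + ln C, so regress ln y on x.
Over the data: Σx = 24.0000, Σ(x)² = 124.0000, Σln y = -15.6783, Σx·ln y = -86.0571.
Normal system: [[124.0000, 24.0000]; [24.0000, 6]]·[k, ln C]ᵀ = [-86.0571, -15.6783]ᵀ.
Slope k = (n·Σx·ln y − Σx·Σln y)/(n·Σ(x)² − (Σx)²) = (6·-86.0571 − 24.0000·-15.6783)/168.0000 = -0.83371; ln C = (Σln y − k·Σx)/n = 0.72179, so C = exp(0.72179) = 2.05812.

k = -0.834, C = 2.058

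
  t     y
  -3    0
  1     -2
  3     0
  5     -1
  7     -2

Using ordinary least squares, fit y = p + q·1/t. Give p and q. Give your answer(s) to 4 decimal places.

With design matrix A, AᵀA = [[5, 47/35]; [47/35, 14141/11025]] and Aᵀy = [-5, -87/35]ᵀ.
det = 5·(14141/11025) − (47/35)² = 50824/11025.
p = ((-5)·(14141/11025) − (47/35)·(-87/35))/(50824/11025) = -4238/6353; q = (5·(-87/35) − (47/35)·(-5))/(50824/11025) = -7875/6353.

p = -0.6671, q = -1.2396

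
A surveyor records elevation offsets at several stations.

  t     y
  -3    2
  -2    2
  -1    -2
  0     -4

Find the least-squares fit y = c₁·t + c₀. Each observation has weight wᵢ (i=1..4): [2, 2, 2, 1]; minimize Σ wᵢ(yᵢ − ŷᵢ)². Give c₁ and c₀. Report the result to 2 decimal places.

c₁ = -2.15, c₀ = -3.69

Setting ∂/∂c₁ … = 0 gives: 28·c₁ + (-12)·c₀ = -16;  (-12)·c₁ + 7·c₀ = 0.
(Σwᵢ·t·t = 28, Σwᵢ·t = -12, Σwᵢ·1 = 7, Σwᵢ·t·y = -16, Σwᵢ·y = 0.)
Eliminating c₀: 7·(row 1) − (-12)·(row 2) gives 52·c₁ = 7·(-16) − (-12)·0 = -112, so c₁ = -28/13.
Then c₀ = (0 − (-12)·(-28/13))/7 = -48/13.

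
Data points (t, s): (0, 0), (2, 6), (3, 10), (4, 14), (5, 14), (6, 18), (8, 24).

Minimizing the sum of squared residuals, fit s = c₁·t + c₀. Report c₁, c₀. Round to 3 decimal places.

Sums needed: Σt·t = 154, Σt = 28, Σ1 = 7.
And Σt·s = 468, Σs = 86.
Eliminating c₀: 7·(row 1) − 28·(row 2) gives 294·c₁ = 7·468 − 28·86 = 868, so c₁ = 62/21.
Then c₀ = (86 − 28·(62/21))/7 = 10/21.

c₁ = 2.952, c₀ = 0.476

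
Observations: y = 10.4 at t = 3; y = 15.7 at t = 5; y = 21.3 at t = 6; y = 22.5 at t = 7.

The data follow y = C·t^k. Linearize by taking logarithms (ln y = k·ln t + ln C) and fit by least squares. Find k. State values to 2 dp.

k = 0.95

Taking logs, ln y = k·ln t + ln C, so regress ln y on ln t.
Σln t = 6.4457, Σ(ln t)² = 10.7942, Σln y = 11.2677, Σln t·ln y = 18.5437.
Equations: 10.7942·k + 6.4457·ln C = 18.5437;  6.4457·k + 4·ln C = 11.2677.
Δ = 10.7942·4 − (6.4457)² = 1.6295; k = (18.5437·4 − 6.4457·11.2677)/1.6295 = 0.94894, ln C = (10.7942·11.2677 − 6.4457·18.5437)/1.6295 = 1.28778.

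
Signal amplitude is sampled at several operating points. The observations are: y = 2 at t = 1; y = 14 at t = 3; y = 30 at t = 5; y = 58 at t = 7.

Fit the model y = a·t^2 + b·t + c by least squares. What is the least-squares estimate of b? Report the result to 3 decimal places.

Entries of MᵀM: Σt^2·t^2 = 3108, Σt^2·t = 496, Σt^2 = 84, Σt·t = 84, Σt = 16, Σ1 = 4.
Moment sums: Σt^2·y = 3720, Σt·y = 600, Σy = 104.
So MᵀM·[a, b, c]ᵀ = Mᵀy: [[3108, 496, 84]; [496, 84, 16]; [84, 16, 4]]·[a, b, c]ᵀ = [3720, 600, 104]ᵀ.
Row-reducing yields a = 1, b = 6/5, c = 1/5.

b = 1.200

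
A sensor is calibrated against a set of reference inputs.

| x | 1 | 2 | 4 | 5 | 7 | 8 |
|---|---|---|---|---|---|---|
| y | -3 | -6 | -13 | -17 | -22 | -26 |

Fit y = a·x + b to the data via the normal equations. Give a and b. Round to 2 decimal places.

MᵀM·[a, b]ᵀ = Mᵀy reads: 159·a + 27·b = -514;  27·a + 6·b = -87.
(Σx·x = 159, Σx = 27, Σ1 = 6, Σx·y = -514, Σy = -87.)
det = 159·6 − 27² = 225.
a = ((-514)·6 − 27·(-87))/225 = -49/15; b = (159·(-87) − 27·(-514))/225 = 1/5.

a = -3.27, b = 0.20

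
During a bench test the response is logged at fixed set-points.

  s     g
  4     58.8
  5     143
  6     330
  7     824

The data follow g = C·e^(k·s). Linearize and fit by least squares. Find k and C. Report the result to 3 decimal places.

k = 0.876, C = 1.771

With ln gᵢ as the transformed response and sᵢ as the regressor:
Σs = 22.0000, Σ(s)² = 126.0000, Σln g = 21.5502, Σs·ln g = 122.9045.
Equations: 126.0000·k + 22.0000·ln C = 122.9045;  22.0000·k + 4·ln C = 21.5502.
Solving (det = 20.0000): k = 0.87563, ln C = 0.57158, so C = exp(0.57158) = 1.77106.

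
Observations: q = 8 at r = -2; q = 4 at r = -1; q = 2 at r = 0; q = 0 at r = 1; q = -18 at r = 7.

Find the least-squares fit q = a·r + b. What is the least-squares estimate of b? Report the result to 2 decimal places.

b = 2.04

With design matrix M, MᵀM = [[55, 5]; [5, 5]] and Mᵀq = [-146, -4]ᵀ.
Determinant 55·5 − 5² = 250.
a = ((-146)·5 − 5·(-4))/250 = -71/25; b = (55·(-4) − 5·(-146))/250 = 51/25.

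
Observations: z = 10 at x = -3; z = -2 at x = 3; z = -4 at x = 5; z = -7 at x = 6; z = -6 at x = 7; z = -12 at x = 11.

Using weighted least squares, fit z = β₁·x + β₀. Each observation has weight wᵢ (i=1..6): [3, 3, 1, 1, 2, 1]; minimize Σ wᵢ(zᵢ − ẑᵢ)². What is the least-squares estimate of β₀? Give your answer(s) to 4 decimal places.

With design matrix M, MᵀWM = [[334, 36]; [36, 11]] and MᵀWz = [-386, -11]ᵀ.
det = 334·11 − 36² = 2378.
β₁ = ((-386)·11 − 36·(-11))/2378 = -1925/1189; β₀ = (334·(-11) − 36·(-386))/2378 = 5111/1189.

β₀ = 4.2986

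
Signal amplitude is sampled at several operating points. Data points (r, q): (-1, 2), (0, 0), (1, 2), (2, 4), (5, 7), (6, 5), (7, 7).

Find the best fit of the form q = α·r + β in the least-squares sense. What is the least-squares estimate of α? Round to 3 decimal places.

From the data, Σr·r = 116, Σr = 20, Σ1 = 7.
And Σr·q = 122, Σq = 27.
Normal equations: [[116, 20]; [20, 7]]·[α, β]ᵀ = [122, 27]ᵀ.
Determinant 116·7 − 20² = 412.
α = (122·7 − 20·27)/412 = 157/206; β = (116·27 − 20·122)/412 = 173/103.

α = 0.762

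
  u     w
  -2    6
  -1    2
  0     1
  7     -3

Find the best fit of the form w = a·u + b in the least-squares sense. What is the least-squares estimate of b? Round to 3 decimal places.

b = 2.320

Normal-equation sums: Σu·u = 54, Σu = 4, Σ1 = 4.
Right-hand side: Σu·w = -35, Σw = 6.
So XᵀX·[a, b]ᵀ = Xᵀw: [[54, 4]; [4, 4]]·[a, b]ᵀ = [-35, 6]ᵀ.
Determinant 54·4 − 4² = 200.
a = ((-35)·4 − 4·6)/200 = -41/50; b = (54·6 − 4·(-35))/200 = 58/25.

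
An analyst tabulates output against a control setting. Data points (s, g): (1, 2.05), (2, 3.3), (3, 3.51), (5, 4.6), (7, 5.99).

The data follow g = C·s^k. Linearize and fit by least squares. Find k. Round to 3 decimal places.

k = 0.517

Linearized form: ln g = k·ln s + ln C. From the 5 transformed points,
Σln s = 5.3471, Σ(ln s)² = 8.0643, Σln g = 6.4835, Σln s·ln g = 8.1464.
Normal system: [[8.0643, 5.3471]; [5.3471, 5]]·[k, ln C]ᵀ = [8.1464, 6.4835]ᵀ.
Δ = 8.0643·5 − (5.3471)² = 11.7297; k = (8.1464·5 − 5.3471·6.4835)/11.7297 = 0.51699, ln C = (8.0643·6.4835 − 5.3471·8.1464)/11.7297 = 0.74383.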